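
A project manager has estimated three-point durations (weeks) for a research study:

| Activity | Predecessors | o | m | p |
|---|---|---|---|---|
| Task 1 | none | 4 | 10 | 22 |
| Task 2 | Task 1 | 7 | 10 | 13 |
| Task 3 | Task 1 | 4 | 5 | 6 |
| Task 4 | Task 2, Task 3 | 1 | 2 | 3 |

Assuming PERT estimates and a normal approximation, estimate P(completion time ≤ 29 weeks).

0.970

te_Task 1 = (4 + 4·10 + 22)/6 = 66/6 = 11; σ²_Task 1 = ((22−4)/6)² = 9.000
te_Task 2 = (7 + 4·10 + 13)/6 = 60/6 = 10; σ²_Task 2 = ((13−7)/6)² = 1.000
te_Task 3 = (4 + 4·5 + 6)/6 = 30/6 = 5; σ²_Task 3 = ((6−4)/6)² = 0.111
te_Task 4 = (1 + 4·2 + 3)/6 = 12/6 = 2; σ²_Task 4 = ((3−1)/6)² = 0.111

Forward pass:
ES_Task 1 = 0; EF_Task 1 = 11
ES_Task 2 = 11; EF_Task 2 = 11+10 = 21
ES_Task 3 = 11; EF_Task 3 = 11+5 = 16
ES_Task 4 = max(EF_Task 2=21, EF_Task 3=16) = 21; EF_Task 4 = 21+2 = 23
Expected project duration μ = 23 weeks. Critical path: Task 1 → Task 2 → Task 4.

Variance along critical path = 9.000 + 1.000 + 0.111 = 10.111; σ = √10.111 = 3.180 weeks.
Z = (29 − 23) / 3.180 = 1.887
P(T ≤ 29) = Φ(1.887) ≈ 0.970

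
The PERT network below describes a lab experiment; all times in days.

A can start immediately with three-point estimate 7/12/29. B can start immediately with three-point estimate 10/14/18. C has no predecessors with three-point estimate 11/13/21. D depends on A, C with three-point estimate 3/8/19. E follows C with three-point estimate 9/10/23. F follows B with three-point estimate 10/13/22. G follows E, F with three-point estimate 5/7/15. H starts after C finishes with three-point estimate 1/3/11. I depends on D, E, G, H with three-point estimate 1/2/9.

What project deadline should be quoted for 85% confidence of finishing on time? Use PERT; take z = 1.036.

te_A = (7 + 4·12 + 29)/6 = 84/6 = 14; σ²_A = ((29−7)/6)² = 13.444
te_B = (10 + 4·14 + 18)/6 = 84/6 = 14; σ²_B = ((18−10)/6)² = 1.778
te_C = (11 + 4·13 + 21)/6 = 84/6 = 14; σ²_C = ((21−11)/6)² = 2.778
te_D = (3 + 4·8 + 19)/6 = 54/6 = 9; σ²_D = ((19−3)/6)² = 7.111
te_E = (9 + 4·10 + 23)/6 = 72/6 = 12; σ²_E = ((23−9)/6)² = 5.444
te_F = (10 + 4·13 + 22)/6 = 84/6 = 14; σ²_F = ((22−10)/6)² = 4.000
te_G = (5 + 4·7 + 15)/6 = 48/6 = 8; σ²_G = ((15−5)/6)² = 2.778
te_H = (1 + 4·3 + 11)/6 = 24/6 = 4; σ²_H = ((11−1)/6)² = 2.778
te_I = (1 + 4·2 + 9)/6 = 18/6 = 3; σ²_I = ((9−1)/6)² = 1.778

Forward pass:
ES_A = 0; EF_A = 14
ES_B = 0; EF_B = 14
ES_C = 0; EF_C = 14
ES_D = max(EF_A=14, EF_C=14) = 14; EF_D = 14+9 = 23
ES_E = 14; EF_E = 14+12 = 26
ES_F = 14; EF_F = 14+14 = 28
ES_G = max(EF_E=26, EF_F=28) = 28; EF_G = 28+8 = 36
ES_H = 14; EF_H = 14+4 = 18
ES_I = max(EF_D=23, EF_E=26, EF_G=36, EF_H=18) = 36; EF_I = 36+3 = 39
Expected project duration μ = 39 days. Critical path: B → F → G → I.

Variance along critical path = 1.778 + 4.000 + 2.778 + 1.778 = 10.333; σ = 3.215 days.
D = μ + z·σ = 39 + 1.036·3.215 = 42.3 days

42.3 days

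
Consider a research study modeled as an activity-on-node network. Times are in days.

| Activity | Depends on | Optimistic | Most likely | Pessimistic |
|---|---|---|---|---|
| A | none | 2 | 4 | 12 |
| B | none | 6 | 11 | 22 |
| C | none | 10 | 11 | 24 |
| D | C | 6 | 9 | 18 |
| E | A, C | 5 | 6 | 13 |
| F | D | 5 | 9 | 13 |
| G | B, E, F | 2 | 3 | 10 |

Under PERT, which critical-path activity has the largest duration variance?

te_A = (2 + 4·4 + 12)/6 = 30/6 = 5; σ²_A = ((12−2)/6)² = 2.778
te_B = (6 + 4·11 + 22)/6 = 72/6 = 12; σ²_B = ((22−6)/6)² = 7.111
te_C = (10 + 4·11 + 24)/6 = 78/6 = 13; σ²_C = ((24−10)/6)² = 5.444
te_D = (6 + 4·9 + 18)/6 = 60/6 = 10; σ²_D = ((18−6)/6)² = 4.000
te_E = (5 + 4·6 + 13)/6 = 42/6 = 7; σ²_E = ((13−5)/6)² = 1.778
te_F = (5 + 4·9 + 13)/6 = 54/6 = 9; σ²_F = ((13−5)/6)² = 1.778
te_G = (2 + 4·3 + 10)/6 = 24/6 = 4; σ²_G = ((10−2)/6)² = 1.778

Forward pass:
ES_A = 0; EF_A = 5
ES_B = 0; EF_B = 12
ES_C = 0; EF_C = 13
ES_D = 13; EF_D = 13+10 = 23
ES_E = max(EF_A=5, EF_C=13) = 13; EF_E = 13+7 = 20
ES_F = 23; EF_F = 23+9 = 32
ES_G = max(EF_B=12, EF_E=20, EF_F=32) = 32; EF_G = 32+4 = 36
Expected project duration μ = 36 days. Critical path: C → D → F → G.

Variances on critical path: σ²_C=5.444, σ²_D=4.000, σ²_F=1.778, σ²_G=1.778.
Largest is σ²_C = 5.444.

C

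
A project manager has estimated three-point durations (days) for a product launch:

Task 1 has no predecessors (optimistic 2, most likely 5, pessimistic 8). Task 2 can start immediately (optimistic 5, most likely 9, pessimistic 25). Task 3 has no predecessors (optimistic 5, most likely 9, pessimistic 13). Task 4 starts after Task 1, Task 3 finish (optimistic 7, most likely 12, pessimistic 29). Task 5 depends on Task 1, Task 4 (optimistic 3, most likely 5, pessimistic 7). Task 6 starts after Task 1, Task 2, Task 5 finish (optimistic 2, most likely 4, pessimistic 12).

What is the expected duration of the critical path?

33 days

te_Task 1 = (2 + 4·5 + 8)/6 = 30/6 = 5
te_Task 2 = (5 + 4·9 + 25)/6 = 66/6 = 11
te_Task 3 = (5 + 4·9 + 13)/6 = 54/6 = 9
te_Task 4 = (7 + 4·12 + 29)/6 = 84/6 = 14
te_Task 5 = (3 + 4·5 + 7)/6 = 30/6 = 5
te_Task 6 = (2 + 4·4 + 12)/6 = 30/6 = 5

Forward pass:
ES_Task 1 = 0; EF_Task 1 = 5
ES_Task 2 = 0; EF_Task 2 = 11
ES_Task 3 = 0; EF_Task 3 = 9
ES_Task 4 = max(EF_Task 1=5, EF_Task 3=9) = 9; EF_Task 4 = 9+14 = 23
ES_Task 5 = max(EF_Task 1=5, EF_Task 4=23) = 23; EF_Task 5 = 23+5 = 28
ES_Task 6 = max(EF_Task 1=5, EF_Task 2=11, EF_Task 5=28) = 28; EF_Task 6 = 28+5 = 33
Expected project duration μ = 33 days. Critical path: Task 3 → Task 4 → Task 5 → Task 6.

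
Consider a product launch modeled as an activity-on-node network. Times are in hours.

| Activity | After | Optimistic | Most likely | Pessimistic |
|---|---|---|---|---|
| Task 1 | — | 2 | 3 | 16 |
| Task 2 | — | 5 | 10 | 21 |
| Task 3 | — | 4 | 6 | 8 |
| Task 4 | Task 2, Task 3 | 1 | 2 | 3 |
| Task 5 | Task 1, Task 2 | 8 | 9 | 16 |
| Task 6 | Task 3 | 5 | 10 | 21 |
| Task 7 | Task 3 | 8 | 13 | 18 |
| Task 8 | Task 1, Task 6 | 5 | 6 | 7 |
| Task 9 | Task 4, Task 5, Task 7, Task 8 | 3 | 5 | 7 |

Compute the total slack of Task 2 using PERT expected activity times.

2 hours

te_Task 1 = (2 + 4·3 + 16)/6 = 30/6 = 5
te_Task 2 = (5 + 4·10 + 21)/6 = 66/6 = 11
te_Task 3 = (4 + 4·6 + 8)/6 = 36/6 = 6
te_Task 4 = (1 + 4·2 + 3)/6 = 12/6 = 2
te_Task 5 = (8 + 4·9 + 16)/6 = 60/6 = 10
te_Task 6 = (5 + 4·10 + 21)/6 = 66/6 = 11
te_Task 7 = (8 + 4·13 + 18)/6 = 78/6 = 13
te_Task 8 = (5 + 4·6 + 7)/6 = 36/6 = 6
te_Task 9 = (3 + 4·5 + 7)/6 = 30/6 = 5

Forward pass:
ES_Task 1 = 0; EF_Task 1 = 5
ES_Task 2 = 0; EF_Task 2 = 11
ES_Task 3 = 0; EF_Task 3 = 6
ES_Task 4 = max(EF_Task 2=11, EF_Task 3=6) = 11; EF_Task 4 = 11+2 = 13
ES_Task 5 = max(EF_Task 1=5, EF_Task 2=11) = 11; EF_Task 5 = 11+10 = 21
ES_Task 6 = 6; EF_Task 6 = 6+11 = 17
ES_Task 7 = 6; EF_Task 7 = 6+13 = 19
ES_Task 8 = max(EF_Task 1=5, EF_Task 6=17) = 17; EF_Task 8 = 17+6 = 23
ES_Task 9 = max(EF_Task 4=13, EF_Task 5=21, EF_Task 7=19, EF_Task 8=23) = 23; EF_Task 9 = 23+5 = 28
Expected project duration μ = 28 hours. Critical path: Task 3 → Task 6 → Task 8 → Task 9.

Backward pass:
LF_Task 9 = 28; LS_Task 9 = 28−5 = 23
LF_Task 8 = LS_Task 9 = 23; LS_Task 8 = 23−6 = 17
LF_Task 7 = LS_Task 9 = 23; LS_Task 7 = 23−13 = 10
LF_Task 6 = LS_Task 8 = 17; LS_Task 6 = 17−11 = 6
LF_Task 5 = LS_Task 9 = 23; LS_Task 5 = 23−10 = 13
LF_Task 4 = LS_Task 9 = 23; LS_Task 4 = 23−2 = 21
LF_Task 3 = min(LS_Task 4=21, LS_Task 6=6, LS_Task 7=10) = 6; LS_Task 3 = 6−6 = 0
LF_Task 2 = min(LS_Task 4=21, LS_Task 5=13) = 13; LS_Task 2 = 13−11 = 2
LF_Task 1 = min(LS_Task 5=13, LS_Task 8=17) = 13; LS_Task 1 = 13−5 = 8
Slack_Task 2 = LS_Task 2 − ES_Task 2 = 2 − 0 = 2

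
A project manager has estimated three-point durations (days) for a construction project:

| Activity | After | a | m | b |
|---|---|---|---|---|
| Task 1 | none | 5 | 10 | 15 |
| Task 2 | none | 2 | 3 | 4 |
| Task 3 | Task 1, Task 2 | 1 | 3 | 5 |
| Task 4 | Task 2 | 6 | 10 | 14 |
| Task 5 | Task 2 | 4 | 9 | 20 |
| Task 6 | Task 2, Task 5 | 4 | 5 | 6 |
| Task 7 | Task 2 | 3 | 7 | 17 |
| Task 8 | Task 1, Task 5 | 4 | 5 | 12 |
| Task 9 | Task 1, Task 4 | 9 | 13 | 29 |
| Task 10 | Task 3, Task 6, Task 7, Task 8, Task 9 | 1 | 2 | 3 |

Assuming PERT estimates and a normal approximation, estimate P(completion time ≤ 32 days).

te_Task 1 = (5 + 4·10 + 15)/6 = 60/6 = 10; σ²_Task 1 = ((15−5)/6)² = 2.778
te_Task 2 = (2 + 4·3 + 4)/6 = 18/6 = 3; σ²_Task 2 = ((4−2)/6)² = 0.111
te_Task 3 = (1 + 4·3 + 5)/6 = 18/6 = 3; σ²_Task 3 = ((5−1)/6)² = 0.444
te_Task 4 = (6 + 4·10 + 14)/6 = 60/6 = 10; σ²_Task 4 = ((14−6)/6)² = 1.778
te_Task 5 = (4 + 4·9 + 20)/6 = 60/6 = 10; σ²_Task 5 = ((20−4)/6)² = 7.111
te_Task 6 = (4 + 4·5 + 6)/6 = 30/6 = 5; σ²_Task 6 = ((6−4)/6)² = 0.111
te_Task 7 = (3 + 4·7 + 17)/6 = 48/6 = 8; σ²_Task 7 = ((17−3)/6)² = 5.444
te_Task 8 = (4 + 4·5 + 12)/6 = 36/6 = 6; σ²_Task 8 = ((12−4)/6)² = 1.778
te_Task 9 = (9 + 4·13 + 29)/6 = 90/6 = 15; σ²_Task 9 = ((29−9)/6)² = 11.111
te_Task 10 = (1 + 4·2 + 3)/6 = 12/6 = 2; σ²_Task 10 = ((3−1)/6)² = 0.111

Forward pass:
ES_Task 1 = 0; EF_Task 1 = 10
ES_Task 2 = 0; EF_Task 2 = 3
ES_Task 3 = max(EF_Task 1=10, EF_Task 2=3) = 10; EF_Task 3 = 10+3 = 13
ES_Task 4 = 3; EF_Task 4 = 3+10 = 13
ES_Task 5 = 3; EF_Task 5 = 3+10 = 13
ES_Task 6 = max(EF_Task 2=3, EF_Task 5=13) = 13; EF_Task 6 = 13+5 = 18
ES_Task 7 = 3; EF_Task 7 = 3+8 = 11
ES_Task 8 = max(EF_Task 1=10, EF_Task 5=13) = 13; EF_Task 8 = 13+6 = 19
ES_Task 9 = max(EF_Task 1=10, EF_Task 4=13) = 13; EF_Task 9 = 13+15 = 28
ES_Task 10 = max(EF_Task 3=13, EF_Task 6=18, EF_Task 7=11, EF_Task 8=19, EF_Task 9=28) = 28; EF_Task 10 = 28+2 = 30
Expected project duration μ = 30 days. Critical path: Task 2 → Task 4 → Task 9 → Task 10.

Variance along critical path = 0.111 + 1.778 + 11.111 + 0.111 = 13.111; σ = √13.111 = 3.621 days.
Z = (32 − 30) / 3.621 = 0.552
P(T ≤ 32) = Φ(0.552) ≈ 0.710

0.710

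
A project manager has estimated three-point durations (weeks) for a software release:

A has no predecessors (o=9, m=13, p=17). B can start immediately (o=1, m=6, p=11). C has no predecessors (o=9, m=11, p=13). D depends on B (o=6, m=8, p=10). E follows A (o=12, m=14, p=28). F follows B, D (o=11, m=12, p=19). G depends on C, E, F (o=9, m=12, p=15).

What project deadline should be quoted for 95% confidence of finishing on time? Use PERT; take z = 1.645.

te_A = (9 + 4·13 + 17)/6 = 78/6 = 13; σ²_A = ((17−9)/6)² = 1.778
te_B = (1 + 4·6 + 11)/6 = 36/6 = 6; σ²_B = ((11−1)/6)² = 2.778
te_C = (9 + 4·11 + 13)/6 = 66/6 = 11; σ²_C = ((13−9)/6)² = 0.444
te_D = (6 + 4·8 + 10)/6 = 48/6 = 8; σ²_D = ((10−6)/6)² = 0.444
te_E = (12 + 4·14 + 28)/6 = 96/6 = 16; σ²_E = ((28−12)/6)² = 7.111
te_F = (11 + 4·12 + 19)/6 = 78/6 = 13; σ²_F = ((19−11)/6)² = 1.778
te_G = (9 + 4·12 + 15)/6 = 72/6 = 12; σ²_G = ((15−9)/6)² = 1.000

Forward pass:
ES_A = 0; EF_A = 13
ES_B = 0; EF_B = 6
ES_C = 0; EF_C = 11
ES_D = 6; EF_D = 6+8 = 14
ES_E = 13; EF_E = 13+16 = 29
ES_F = max(EF_B=6, EF_D=14) = 14; EF_F = 14+13 = 27
ES_G = max(EF_C=11, EF_E=29, EF_F=27) = 29; EF_G = 29+12 = 41
Expected project duration μ = 41 weeks. Critical path: A → E → G.

Variance along critical path = 1.778 + 7.111 + 1.000 = 9.889; σ = 3.145 weeks.
D = μ + z·σ = 41 + 1.645·3.145 = 46.2 weeks

46.2 weeks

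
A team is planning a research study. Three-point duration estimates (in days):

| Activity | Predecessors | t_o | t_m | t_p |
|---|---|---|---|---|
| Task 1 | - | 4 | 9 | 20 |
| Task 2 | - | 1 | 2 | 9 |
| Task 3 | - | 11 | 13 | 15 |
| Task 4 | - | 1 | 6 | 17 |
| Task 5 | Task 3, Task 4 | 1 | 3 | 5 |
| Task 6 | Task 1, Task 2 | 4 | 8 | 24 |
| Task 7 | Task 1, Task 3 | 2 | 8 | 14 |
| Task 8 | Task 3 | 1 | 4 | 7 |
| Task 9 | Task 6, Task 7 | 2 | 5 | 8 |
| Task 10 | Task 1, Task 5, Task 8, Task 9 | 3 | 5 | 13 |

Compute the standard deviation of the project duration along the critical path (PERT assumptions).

2.87 days

te_Task 1 = (4 + 4·9 + 20)/6 = 60/6 = 10; σ²_Task 1 = ((20−4)/6)² = 7.111
te_Task 2 = (1 + 4·2 + 9)/6 = 18/6 = 3; σ²_Task 2 = ((9−1)/6)² = 1.778
te_Task 3 = (11 + 4·13 + 15)/6 = 78/6 = 13; σ²_Task 3 = ((15−11)/6)² = 0.444
te_Task 4 = (1 + 4·6 + 17)/6 = 42/6 = 7; σ²_Task 4 = ((17−1)/6)² = 7.111
te_Task 5 = (1 + 4·3 + 5)/6 = 18/6 = 3; σ²_Task 5 = ((5−1)/6)² = 0.444
te_Task 6 = (4 + 4·8 + 24)/6 = 60/6 = 10; σ²_Task 6 = ((24−4)/6)² = 11.111
te_Task 7 = (2 + 4·8 + 14)/6 = 48/6 = 8; σ²_Task 7 = ((14−2)/6)² = 4.000
te_Task 8 = (1 + 4·4 + 7)/6 = 24/6 = 4; σ²_Task 8 = ((7−1)/6)² = 1.000
te_Task 9 = (2 + 4·5 + 8)/6 = 30/6 = 5; σ²_Task 9 = ((8−2)/6)² = 1.000
te_Task 10 = (3 + 4·5 + 13)/6 = 36/6 = 6; σ²_Task 10 = ((13−3)/6)² = 2.778

Forward pass:
ES_Task 1 = 0; EF_Task 1 = 10
ES_Task 2 = 0; EF_Task 2 = 3
ES_Task 3 = 0; EF_Task 3 = 13
ES_Task 4 = 0; EF_Task 4 = 7
ES_Task 5 = max(EF_Task 3=13, EF_Task 4=7) = 13; EF_Task 5 = 13+3 = 16
ES_Task 6 = max(EF_Task 1=10, EF_Task 2=3) = 10; EF_Task 6 = 10+10 = 20
ES_Task 7 = max(EF_Task 1=10, EF_Task 3=13) = 13; EF_Task 7 = 13+8 = 21
ES_Task 8 = 13; EF_Task 8 = 13+4 = 17
ES_Task 9 = max(EF_Task 6=20, EF_Task 7=21) = 21; EF_Task 9 = 21+5 = 26
ES_Task 10 = max(EF_Task 1=10, EF_Task 5=16, EF_Task 8=17, EF_Task 9=26) = 26; EF_Task 10 = 26+6 = 32
Expected project duration μ = 32 days. Critical path: Task 3 → Task 7 → Task 9 → Task 10.

Variance along critical path = 0.444 + 4.000 + 1.000 + 2.778 = 8.222
σ = √8.222 = 2.867 days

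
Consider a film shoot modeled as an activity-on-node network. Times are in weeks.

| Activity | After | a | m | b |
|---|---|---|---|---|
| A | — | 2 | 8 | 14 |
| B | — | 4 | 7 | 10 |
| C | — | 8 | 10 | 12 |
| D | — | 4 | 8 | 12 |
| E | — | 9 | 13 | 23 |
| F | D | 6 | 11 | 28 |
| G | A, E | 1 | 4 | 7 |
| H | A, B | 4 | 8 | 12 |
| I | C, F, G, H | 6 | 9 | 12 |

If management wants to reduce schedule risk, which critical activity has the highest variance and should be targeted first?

te_A = (2 + 4·8 + 14)/6 = 48/6 = 8; σ²_A = ((14−2)/6)² = 4.000
te_B = (4 + 4·7 + 10)/6 = 42/6 = 7; σ²_B = ((10−4)/6)² = 1.000
te_C = (8 + 4·10 + 12)/6 = 60/6 = 10; σ²_C = ((12−8)/6)² = 0.444
te_D = (4 + 4·8 + 12)/6 = 48/6 = 8; σ²_D = ((12−4)/6)² = 1.778
te_E = (9 + 4·13 + 23)/6 = 84/6 = 14; σ²_E = ((23−9)/6)² = 5.444
te_F = (6 + 4·11 + 28)/6 = 78/6 = 13; σ²_F = ((28−6)/6)² = 13.444
te_G = (1 + 4·4 + 7)/6 = 24/6 = 4; σ²_G = ((7−1)/6)² = 1.000
te_H = (4 + 4·8 + 12)/6 = 48/6 = 8; σ²_H = ((12−4)/6)² = 1.778
te_I = (6 + 4·9 + 12)/6 = 54/6 = 9; σ²_I = ((12−6)/6)² = 1.000

Forward pass:
ES_A = 0; EF_A = 8
ES_B = 0; EF_B = 7
ES_C = 0; EF_C = 10
ES_D = 0; EF_D = 8
ES_E = 0; EF_E = 14
ES_F = 8; EF_F = 8+13 = 21
ES_G = max(EF_A=8, EF_E=14) = 14; EF_G = 14+4 = 18
ES_H = max(EF_A=8, EF_B=7) = 8; EF_H = 8+8 = 16
ES_I = max(EF_C=10, EF_F=21, EF_G=18, EF_H=16) = 21; EF_I = 21+9 = 30
Expected project duration μ = 30 weeks. Critical path: D → F → I.

Variances on critical path: σ²_D=1.778, σ²_F=13.444, σ²_I=1.000.
Largest is σ²_F = 13.444.

F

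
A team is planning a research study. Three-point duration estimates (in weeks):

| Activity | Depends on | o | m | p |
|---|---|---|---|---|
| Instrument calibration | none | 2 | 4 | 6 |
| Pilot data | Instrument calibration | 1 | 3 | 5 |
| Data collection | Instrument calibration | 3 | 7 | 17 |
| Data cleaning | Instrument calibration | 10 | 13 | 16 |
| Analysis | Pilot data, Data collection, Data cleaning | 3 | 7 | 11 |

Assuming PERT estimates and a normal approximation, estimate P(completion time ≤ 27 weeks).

0.953

te_Instrument calibration = (2 + 4·4 + 6)/6 = 24/6 = 4; σ²_Instrument calibration = ((6−2)/6)² = 0.444
te_Pilot data = (1 + 4·3 + 5)/6 = 18/6 = 3; σ²_Pilot data = ((5−1)/6)² = 0.444
te_Data collection = (3 + 4·7 + 17)/6 = 48/6 = 8; σ²_Data collection = ((17−3)/6)² = 5.444
te_Data cleaning = (10 + 4·13 + 16)/6 = 78/6 = 13; σ²_Data cleaning = ((16−10)/6)² = 1.000
te_Analysis = (3 + 4·7 + 11)/6 = 42/6 = 7; σ²_Analysis = ((11−3)/6)² = 1.778

Forward pass:
ES_Instrument calibration = 0; EF_Instrument calibration = 4
ES_Pilot data = 4; EF_Pilot data = 4+3 = 7
ES_Data collection = 4; EF_Data collection = 4+8 = 12
ES_Data cleaning = 4; EF_Data cleaning = 4+13 = 17
ES_Analysis = max(EF_Pilot data=7, EF_Data collection=12, EF_Data cleaning=17) = 17; EF_Analysis = 17+7 = 24
Expected project duration μ = 24 weeks. Critical path: Instrument calibration → Data cleaning → Analysis.

Variance along critical path = 0.444 + 1.000 + 1.778 = 3.222; σ = √3.222 = 1.795 weeks.
Z = (27 − 24) / 1.795 = 1.671
P(T ≤ 27) = Φ(1.671) ≈ 0.953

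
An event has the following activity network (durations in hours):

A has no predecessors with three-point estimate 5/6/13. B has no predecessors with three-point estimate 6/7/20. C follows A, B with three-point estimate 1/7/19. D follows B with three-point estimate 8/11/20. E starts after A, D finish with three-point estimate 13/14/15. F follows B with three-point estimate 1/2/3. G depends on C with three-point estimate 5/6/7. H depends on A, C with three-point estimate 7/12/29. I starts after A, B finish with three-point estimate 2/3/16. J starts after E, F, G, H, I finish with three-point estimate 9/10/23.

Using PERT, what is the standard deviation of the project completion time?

3.87 hours

te_A = (5 + 4·6 + 13)/6 = 42/6 = 7; σ²_A = ((13−5)/6)² = 1.778
te_B = (6 + 4·7 + 20)/6 = 54/6 = 9; σ²_B = ((20−6)/6)² = 5.444
te_C = (1 + 4·7 + 19)/6 = 48/6 = 8; σ²_C = ((19−1)/6)² = 9.000
te_D = (8 + 4·11 + 20)/6 = 72/6 = 12; σ²_D = ((20−8)/6)² = 4.000
te_E = (13 + 4·14 + 15)/6 = 84/6 = 14; σ²_E = ((15−13)/6)² = 0.111
te_F = (1 + 4·2 + 3)/6 = 12/6 = 2; σ²_F = ((3−1)/6)² = 0.111
te_G = (5 + 4·6 + 7)/6 = 36/6 = 6; σ²_G = ((7−5)/6)² = 0.111
te_H = (7 + 4·12 + 29)/6 = 84/6 = 14; σ²_H = ((29−7)/6)² = 13.444
te_I = (2 + 4·3 + 16)/6 = 30/6 = 5; σ²_I = ((16−2)/6)² = 5.444
te_J = (9 + 4·10 + 23)/6 = 72/6 = 12; σ²_J = ((23−9)/6)² = 5.444

Forward pass:
ES_A = 0; EF_A = 7
ES_B = 0; EF_B = 9
ES_C = max(EF_A=7, EF_B=9) = 9; EF_C = 9+8 = 17
ES_D = 9; EF_D = 9+12 = 21
ES_E = max(EF_A=7, EF_D=21) = 21; EF_E = 21+14 = 35
ES_F = 9; EF_F = 9+2 = 11
ES_G = 17; EF_G = 17+6 = 23
ES_H = max(EF_A=7, EF_C=17) = 17; EF_H = 17+14 = 31
ES_I = max(EF_A=7, EF_B=9) = 9; EF_I = 9+5 = 14
ES_J = max(EF_E=35, EF_F=11, EF_G=23, EF_H=31, EF_I=14) = 35; EF_J = 35+12 = 47
Expected project duration μ = 47 hours. Critical path: B → D → E → J.

Variance along critical path = 5.444 + 4.000 + 0.111 + 5.444 = 15.000
σ = √15.000 = 3.873 hours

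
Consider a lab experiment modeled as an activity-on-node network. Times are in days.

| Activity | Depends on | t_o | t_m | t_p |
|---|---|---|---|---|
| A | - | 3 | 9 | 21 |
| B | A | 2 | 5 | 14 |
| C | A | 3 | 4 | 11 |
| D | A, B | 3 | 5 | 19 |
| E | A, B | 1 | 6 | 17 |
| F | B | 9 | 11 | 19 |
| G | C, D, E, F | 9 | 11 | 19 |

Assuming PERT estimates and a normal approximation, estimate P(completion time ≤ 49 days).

0.982

te_A = (3 + 4·9 + 21)/6 = 60/6 = 10; σ²_A = ((21−3)/6)² = 9.000
te_B = (2 + 4·5 + 14)/6 = 36/6 = 6; σ²_B = ((14−2)/6)² = 4.000
te_C = (3 + 4·4 + 11)/6 = 30/6 = 5; σ²_C = ((11−3)/6)² = 1.778
te_D = (3 + 4·5 + 19)/6 = 42/6 = 7; σ²_D = ((19−3)/6)² = 7.111
te_E = (1 + 4·6 + 17)/6 = 42/6 = 7; σ²_E = ((17−1)/6)² = 7.111
te_F = (9 + 4·11 + 19)/6 = 72/6 = 12; σ²_F = ((19−9)/6)² = 2.778
te_G = (9 + 4·11 + 19)/6 = 72/6 = 12; σ²_G = ((19−9)/6)² = 2.778

Forward pass:
ES_A = 0; EF_A = 10
ES_B = 10; EF_B = 10+6 = 16
ES_C = 10; EF_C = 10+5 = 15
ES_D = max(EF_A=10, EF_B=16) = 16; EF_D = 16+7 = 23
ES_E = max(EF_A=10, EF_B=16) = 16; EF_E = 16+7 = 23
ES_F = 16; EF_F = 16+12 = 28
ES_G = max(EF_C=15, EF_D=23, EF_E=23, EF_F=28) = 28; EF_G = 28+12 = 40
Expected project duration μ = 40 days. Critical path: A → B → F → G.

Variance along critical path = 9.000 + 4.000 + 2.778 + 2.778 = 18.556; σ = √18.556 = 4.308 days.
Z = (49 − 40) / 4.308 = 2.089
P(T ≤ 49) = Φ(2.089) ≈ 0.982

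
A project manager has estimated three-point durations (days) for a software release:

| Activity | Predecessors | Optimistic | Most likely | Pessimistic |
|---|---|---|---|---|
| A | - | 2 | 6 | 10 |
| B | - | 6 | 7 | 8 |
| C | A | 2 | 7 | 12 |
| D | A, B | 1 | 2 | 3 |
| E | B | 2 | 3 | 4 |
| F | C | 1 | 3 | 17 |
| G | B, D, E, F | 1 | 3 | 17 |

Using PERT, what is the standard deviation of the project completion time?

te_A = (2 + 4·6 + 10)/6 = 36/6 = 6; σ²_A = ((10−2)/6)² = 1.778
te_B = (6 + 4·7 + 8)/6 = 42/6 = 7; σ²_B = ((8−6)/6)² = 0.111
te_C = (2 + 4·7 + 12)/6 = 42/6 = 7; σ²_C = ((12−2)/6)² = 2.778
te_D = (1 + 4·2 + 3)/6 = 12/6 = 2; σ²_D = ((3−1)/6)² = 0.111
te_E = (2 + 4·3 + 4)/6 = 18/6 = 3; σ²_E = ((4−2)/6)² = 0.111
te_F = (1 + 4·3 + 17)/6 = 30/6 = 5; σ²_F = ((17−1)/6)² = 7.111
te_G = (1 + 4·3 + 17)/6 = 30/6 = 5; σ²_G = ((17−1)/6)² = 7.111

Forward pass:
ES_A = 0; EF_A = 6
ES_B = 0; EF_B = 7
ES_C = 6; EF_C = 6+7 = 13
ES_D = max(EF_A=6, EF_B=7) = 7; EF_D = 7+2 = 9
ES_E = 7; EF_E = 7+3 = 10
ES_F = 13; EF_F = 13+5 = 18
ES_G = max(EF_B=7, EF_D=9, EF_E=10, EF_F=18) = 18; EF_G = 18+5 = 23
Expected project duration μ = 23 days. Critical path: A → C → F → G.

Variance along critical path = 1.778 + 2.778 + 7.111 + 7.111 = 18.778
σ = √18.778 = 4.333 days

4.33 days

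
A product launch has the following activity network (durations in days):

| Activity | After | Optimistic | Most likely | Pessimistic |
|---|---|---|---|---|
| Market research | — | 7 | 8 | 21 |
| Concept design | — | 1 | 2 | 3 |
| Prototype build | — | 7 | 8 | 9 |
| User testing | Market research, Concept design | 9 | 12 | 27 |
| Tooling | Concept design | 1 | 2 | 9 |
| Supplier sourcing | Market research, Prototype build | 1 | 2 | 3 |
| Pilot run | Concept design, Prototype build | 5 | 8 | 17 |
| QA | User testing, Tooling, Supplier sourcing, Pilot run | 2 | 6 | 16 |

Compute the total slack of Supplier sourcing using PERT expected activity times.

12 days

te_Market research = (7 + 4·8 + 21)/6 = 60/6 = 10
te_Concept design = (1 + 4·2 + 3)/6 = 12/6 = 2
te_Prototype build = (7 + 4·8 + 9)/6 = 48/6 = 8
te_User testing = (9 + 4·12 + 27)/6 = 84/6 = 14
te_Tooling = (1 + 4·2 + 9)/6 = 18/6 = 3
te_Supplier sourcing = (1 + 4·2 + 3)/6 = 12/6 = 2
te_Pilot run = (5 + 4·8 + 17)/6 = 54/6 = 9
te_QA = (2 + 4·6 + 16)/6 = 42/6 = 7

Forward pass:
ES_Market research = 0; EF_Market research = 10
ES_Concept design = 0; EF_Concept design = 2
ES_Prototype build = 0; EF_Prototype build = 8
ES_User testing = max(EF_Market research=10, EF_Concept design=2) = 10; EF_User testing = 10+14 = 24
ES_Tooling = 2; EF_Tooling = 2+3 = 5
ES_Supplier sourcing = max(EF_Market research=10, EF_Prototype build=8) = 10; EF_Supplier sourcing = 10+2 = 12
ES_Pilot run = max(EF_Concept design=2, EF_Prototype build=8) = 8; EF_Pilot run = 8+9 = 17
ES_QA = max(EF_User testing=24, EF_Tooling=5, EF_Supplier sourcing=12, EF_Pilot run=17) = 24; EF_QA = 24+7 = 31
Expected project duration μ = 31 days. Critical path: Market research → User testing → QA.

Backward pass:
LF_QA = 31; LS_QA = 31−7 = 24
LF_Pilot run = LS_QA = 24; LS_Pilot run = 24−9 = 15
LF_Supplier sourcing = LS_QA = 24; LS_Supplier sourcing = 24−2 = 22
LF_Tooling = LS_QA = 24; LS_Tooling = 24−3 = 21
LF_User testing = LS_QA = 24; LS_User testing = 24−14 = 10
LF_Prototype build = min(LS_Supplier sourcing=22, LS_Pilot run=15) = 15; LS_Prototype build = 15−8 = 7
LF_Concept design = min(LS_User testing=10, LS_Tooling=21, LS_Pilot run=15) = 10; LS_Concept design = 10−2 = 8
LF_Market research = min(LS_User testing=10, LS_Supplier sourcing=22) = 10; LS_Market research = 10−10 = 0
Slack_Supplier sourcing = LS_Supplier sourcing − ES_Supplier sourcing = 22 − 10 = 12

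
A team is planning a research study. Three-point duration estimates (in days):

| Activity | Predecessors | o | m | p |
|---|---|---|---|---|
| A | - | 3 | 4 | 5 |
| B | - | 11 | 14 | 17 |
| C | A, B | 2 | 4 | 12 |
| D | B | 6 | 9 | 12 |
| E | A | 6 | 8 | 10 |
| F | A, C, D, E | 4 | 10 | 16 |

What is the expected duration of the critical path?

33 days

te_A = (3 + 4·4 + 5)/6 = 24/6 = 4
te_B = (11 + 4·14 + 17)/6 = 84/6 = 14
te_C = (2 + 4·4 + 12)/6 = 30/6 = 5
te_D = (6 + 4·9 + 12)/6 = 54/6 = 9
te_E = (6 + 4·8 + 10)/6 = 48/6 = 8
te_F = (4 + 4·10 + 16)/6 = 60/6 = 10

Forward pass:
ES_A = 0; EF_A = 4
ES_B = 0; EF_B = 14
ES_C = max(EF_A=4, EF_B=14) = 14; EF_C = 14+5 = 19
ES_D = 14; EF_D = 14+9 = 23
ES_E = 4; EF_E = 4+8 = 12
ES_F = max(EF_A=4, EF_C=19, EF_D=23, EF_E=12) = 23; EF_F = 23+10 = 33
Expected project duration μ = 33 days. Critical path: B → D → F.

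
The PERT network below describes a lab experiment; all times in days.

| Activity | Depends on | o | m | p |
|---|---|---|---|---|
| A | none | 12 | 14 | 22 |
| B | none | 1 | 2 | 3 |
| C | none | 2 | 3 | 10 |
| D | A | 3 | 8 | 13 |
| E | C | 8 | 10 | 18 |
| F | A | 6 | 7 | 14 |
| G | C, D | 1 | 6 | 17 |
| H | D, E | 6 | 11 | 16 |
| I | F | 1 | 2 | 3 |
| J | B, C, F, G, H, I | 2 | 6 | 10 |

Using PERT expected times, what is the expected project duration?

te_A = (12 + 4·14 + 22)/6 = 90/6 = 15
te_B = (1 + 4·2 + 3)/6 = 12/6 = 2
te_C = (2 + 4·3 + 10)/6 = 24/6 = 4
te_D = (3 + 4·8 + 13)/6 = 48/6 = 8
te_E = (8 + 4·10 + 18)/6 = 66/6 = 11
te_F = (6 + 4·7 + 14)/6 = 48/6 = 8
te_G = (1 + 4·6 + 17)/6 = 42/6 = 7
te_H = (6 + 4·11 + 16)/6 = 66/6 = 11
te_I = (1 + 4·2 + 3)/6 = 12/6 = 2
te_J = (2 + 4·6 + 10)/6 = 36/6 = 6

Forward pass:
ES_A = 0; EF_A = 15
ES_B = 0; EF_B = 2
ES_C = 0; EF_C = 4
ES_D = 15; EF_D = 15+8 = 23
ES_E = 4; EF_E = 4+11 = 15
ES_F = 15; EF_F = 15+8 = 23
ES_G = max(EF_C=4, EF_D=23) = 23; EF_G = 23+7 = 30
ES_H = max(EF_D=23, EF_E=15) = 23; EF_H = 23+11 = 34
ES_I = 23; EF_I = 23+2 = 25
ES_J = max(EF_B=2, EF_C=4, EF_F=23, EF_G=30, EF_H=34, EF_I=25) = 34; EF_J = 34+6 = 40
Expected project duration μ = 40 days. Critical path: A → D → H → J.

40 days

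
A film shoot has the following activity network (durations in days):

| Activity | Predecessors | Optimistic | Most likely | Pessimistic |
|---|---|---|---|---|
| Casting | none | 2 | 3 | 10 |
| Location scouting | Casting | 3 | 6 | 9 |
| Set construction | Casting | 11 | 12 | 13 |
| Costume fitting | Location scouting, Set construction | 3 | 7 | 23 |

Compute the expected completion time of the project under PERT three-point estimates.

25 days

te_Casting = (2 + 4·3 + 10)/6 = 24/6 = 4
te_Location scouting = (3 + 4·6 + 9)/6 = 36/6 = 6
te_Set construction = (11 + 4·12 + 13)/6 = 72/6 = 12
te_Costume fitting = (3 + 4·7 + 23)/6 = 54/6 = 9

Forward pass:
ES_Casting = 0; EF_Casting = 4
ES_Location scouting = 4; EF_Location scouting = 4+6 = 10
ES_Set construction = 4; EF_Set construction = 4+12 = 16
ES_Costume fitting = max(EF_Location scouting=10, EF_Set construction=16) = 16; EF_Costume fitting = 16+9 = 25
Expected project duration μ = 25 days. Critical path: Casting → Set construction → Costume fitting.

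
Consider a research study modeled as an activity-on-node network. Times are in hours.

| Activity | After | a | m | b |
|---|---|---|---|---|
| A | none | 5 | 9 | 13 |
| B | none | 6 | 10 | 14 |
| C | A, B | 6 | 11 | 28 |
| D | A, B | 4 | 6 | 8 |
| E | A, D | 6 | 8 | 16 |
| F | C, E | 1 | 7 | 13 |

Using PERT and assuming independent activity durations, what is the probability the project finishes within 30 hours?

te_A = (5 + 4·9 + 13)/6 = 54/6 = 9; σ²_A = ((13−5)/6)² = 1.778
te_B = (6 + 4·10 + 14)/6 = 60/6 = 10; σ²_B = ((14−6)/6)² = 1.778
te_C = (6 + 4·11 + 28)/6 = 78/6 = 13; σ²_C = ((28−6)/6)² = 13.444
te_D = (4 + 4·6 + 8)/6 = 36/6 = 6; σ²_D = ((8−4)/6)² = 0.444
te_E = (6 + 4·8 + 16)/6 = 54/6 = 9; σ²_E = ((16−6)/6)² = 2.778
te_F = (1 + 4·7 + 13)/6 = 42/6 = 7; σ²_F = ((13−1)/6)² = 4.000

Forward pass:
ES_A = 0; EF_A = 9
ES_B = 0; EF_B = 10
ES_C = max(EF_A=9, EF_B=10) = 10; EF_C = 10+13 = 23
ES_D = max(EF_A=9, EF_B=10) = 10; EF_D = 10+6 = 16
ES_E = max(EF_A=9, EF_D=16) = 16; EF_E = 16+9 = 25
ES_F = max(EF_C=23, EF_E=25) = 25; EF_F = 25+7 = 32
Expected project duration μ = 32 hours. Critical path: B → D → E → F.

Variance along critical path = 1.778 + 0.444 + 2.778 + 4.000 = 9.000; σ = √9.000 = 3.000 hours.
Z = (30 − 32) / 3.000 = -0.667
P(T ≤ 30) = Φ(-0.667) ≈ 0.252

0.252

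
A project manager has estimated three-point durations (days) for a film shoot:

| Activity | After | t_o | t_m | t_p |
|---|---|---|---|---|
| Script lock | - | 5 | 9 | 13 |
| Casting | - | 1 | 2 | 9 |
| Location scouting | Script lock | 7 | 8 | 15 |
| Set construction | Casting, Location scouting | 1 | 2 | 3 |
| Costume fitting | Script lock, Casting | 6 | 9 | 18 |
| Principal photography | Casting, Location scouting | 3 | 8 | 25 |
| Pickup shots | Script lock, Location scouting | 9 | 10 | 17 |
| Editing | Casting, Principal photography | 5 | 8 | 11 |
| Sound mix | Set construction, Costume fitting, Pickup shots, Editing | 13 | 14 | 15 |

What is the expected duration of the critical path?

te_Script lock = (5 + 4·9 + 13)/6 = 54/6 = 9
te_Casting = (1 + 4·2 + 9)/6 = 18/6 = 3
te_Location scouting = (7 + 4·8 + 15)/6 = 54/6 = 9
te_Set construction = (1 + 4·2 + 3)/6 = 12/6 = 2
te_Costume fitting = (6 + 4·9 + 18)/6 = 60/6 = 10
te_Principal photography = (3 + 4·8 + 25)/6 = 60/6 = 10
te_Pickup shots = (9 + 4·10 + 17)/6 = 66/6 = 11
te_Editing = (5 + 4·8 + 11)/6 = 48/6 = 8
te_Sound mix = (13 + 4·14 + 15)/6 = 84/6 = 14

Forward pass:
ES_Script lock = 0; EF_Script lock = 9
ES_Casting = 0; EF_Casting = 3
ES_Location scouting = 9; EF_Location scouting = 9+9 = 18
ES_Set construction = max(EF_Casting=3, EF_Location scouting=18) = 18; EF_Set construction = 18+2 = 20
ES_Costume fitting = max(EF_Script lock=9, EF_Casting=3) = 9; EF_Costume fitting = 9+10 = 19
ES_Principal photography = max(EF_Casting=3, EF_Location scouting=18) = 18; EF_Principal photography = 18+10 = 28
ES_Pickup shots = max(EF_Script lock=9, EF_Location scouting=18) = 18; EF_Pickup shots = 18+11 = 29
ES_Editing = max(EF_Casting=3, EF_Principal photography=28) = 28; EF_Editing = 28+8 = 36
ES_Sound mix = max(EF_Set construction=20, EF_Costume fitting=19, EF_Pickup shots=29, EF_Editing=36) = 36; EF_Sound mix = 36+14 = 50
Expected project duration μ = 50 days. Critical path: Script lock → Location scouting → Principal photography → Editing → Sound mix.

50 days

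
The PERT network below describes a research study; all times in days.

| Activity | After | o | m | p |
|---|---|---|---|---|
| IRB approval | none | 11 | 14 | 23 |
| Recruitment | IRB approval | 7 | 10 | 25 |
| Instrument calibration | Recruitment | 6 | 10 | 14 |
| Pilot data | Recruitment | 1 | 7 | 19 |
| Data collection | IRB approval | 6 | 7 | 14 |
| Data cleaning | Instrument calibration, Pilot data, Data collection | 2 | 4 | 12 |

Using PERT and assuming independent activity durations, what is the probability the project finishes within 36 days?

0.076

te_IRB approval = (11 + 4·14 + 23)/6 = 90/6 = 15; σ²_IRB approval = ((23−11)/6)² = 4.000
te_Recruitment = (7 + 4·10 + 25)/6 = 72/6 = 12; σ²_Recruitment = ((25−7)/6)² = 9.000
te_Instrument calibration = (6 + 4·10 + 14)/6 = 60/6 = 10; σ²_Instrument calibration = ((14−6)/6)² = 1.778
te_Pilot data = (1 + 4·7 + 19)/6 = 48/6 = 8; σ²_Pilot data = ((19−1)/6)² = 9.000
te_Data collection = (6 + 4·7 + 14)/6 = 48/6 = 8; σ²_Data collection = ((14−6)/6)² = 1.778
te_Data cleaning = (2 + 4·4 + 12)/6 = 30/6 = 5; σ²_Data cleaning = ((12−2)/6)² = 2.778

Forward pass:
ES_IRB approval = 0; EF_IRB approval = 15
ES_Recruitment = 15; EF_Recruitment = 15+12 = 27
ES_Instrument calibration = 27; EF_Instrument calibration = 27+10 = 37
ES_Pilot data = 27; EF_Pilot data = 27+8 = 35
ES_Data collection = 15; EF_Data collection = 15+8 = 23
ES_Data cleaning = max(EF_Instrument calibration=37, EF_Pilot data=35, EF_Data collection=23) = 37; EF_Data cleaning = 37+5 = 42
Expected project duration μ = 42 days. Critical path: IRB approval → Recruitment → Instrument calibration → Data cleaning.

Variance along critical path = 4.000 + 9.000 + 1.778 + 2.778 = 17.556; σ = √17.556 = 4.190 days.
Z = (36 − 42) / 4.190 = -1.432
P(T ≤ 36) = Φ(-1.432) ≈ 0.076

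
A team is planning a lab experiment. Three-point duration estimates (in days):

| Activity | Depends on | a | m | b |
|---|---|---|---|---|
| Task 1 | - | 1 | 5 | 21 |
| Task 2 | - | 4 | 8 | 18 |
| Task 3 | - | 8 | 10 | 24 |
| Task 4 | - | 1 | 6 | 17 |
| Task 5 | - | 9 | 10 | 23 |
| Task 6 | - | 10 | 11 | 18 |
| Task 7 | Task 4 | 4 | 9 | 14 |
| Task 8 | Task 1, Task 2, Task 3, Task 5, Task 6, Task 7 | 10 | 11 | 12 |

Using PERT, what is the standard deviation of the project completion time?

3.16 days

te_Task 1 = (1 + 4·5 + 21)/6 = 42/6 = 7; σ²_Task 1 = ((21−1)/6)² = 11.111
te_Task 2 = (4 + 4·8 + 18)/6 = 54/6 = 9; σ²_Task 2 = ((18−4)/6)² = 5.444
te_Task 3 = (8 + 4·10 + 24)/6 = 72/6 = 12; σ²_Task 3 = ((24−8)/6)² = 7.111
te_Task 4 = (1 + 4·6 + 17)/6 = 42/6 = 7; σ²_Task 4 = ((17−1)/6)² = 7.111
te_Task 5 = (9 + 4·10 + 23)/6 = 72/6 = 12; σ²_Task 5 = ((23−9)/6)² = 5.444
te_Task 6 = (10 + 4·11 + 18)/6 = 72/6 = 12; σ²_Task 6 = ((18−10)/6)² = 1.778
te_Task 7 = (4 + 4·9 + 14)/6 = 54/6 = 9; σ²_Task 7 = ((14−4)/6)² = 2.778
te_Task 8 = (10 + 4·11 + 12)/6 = 66/6 = 11; σ²_Task 8 = ((12−10)/6)² = 0.111

Forward pass:
ES_Task 1 = 0; EF_Task 1 = 7
ES_Task 2 = 0; EF_Task 2 = 9
ES_Task 3 = 0; EF_Task 3 = 12
ES_Task 4 = 0; EF_Task 4 = 7
ES_Task 5 = 0; EF_Task 5 = 12
ES_Task 6 = 0; EF_Task 6 = 12
ES_Task 7 = 7; EF_Task 7 = 7+9 = 16
ES_Task 8 = max(EF_Task 1=7, EF_Task 2=9, EF_Task 3=12, EF_Task 5=12, EF_Task 6=12, EF_Task 7=16) = 16; EF_Task 8 = 16+11 = 27
Expected project duration μ = 27 days. Critical path: Task 4 → Task 7 → Task 8.

Variance along critical path = 7.111 + 2.778 + 0.111 = 10.000
σ = √10.000 = 3.162 days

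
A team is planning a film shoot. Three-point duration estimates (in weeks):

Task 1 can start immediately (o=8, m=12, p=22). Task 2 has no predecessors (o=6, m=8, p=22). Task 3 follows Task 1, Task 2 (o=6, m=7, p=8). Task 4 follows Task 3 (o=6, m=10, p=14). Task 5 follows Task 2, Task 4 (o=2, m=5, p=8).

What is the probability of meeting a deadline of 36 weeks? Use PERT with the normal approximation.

0.635

te_Task 1 = (8 + 4·12 + 22)/6 = 78/6 = 13; σ²_Task 1 = ((22−8)/6)² = 5.444
te_Task 2 = (6 + 4·8 + 22)/6 = 60/6 = 10; σ²_Task 2 = ((22−6)/6)² = 7.111
te_Task 3 = (6 + 4·7 + 8)/6 = 42/6 = 7; σ²_Task 3 = ((8−6)/6)² = 0.111
te_Task 4 = (6 + 4·10 + 14)/6 = 60/6 = 10; σ²_Task 4 = ((14−6)/6)² = 1.778
te_Task 5 = (2 + 4·5 + 8)/6 = 30/6 = 5; σ²_Task 5 = ((8−2)/6)² = 1.000

Forward pass:
ES_Task 1 = 0; EF_Task 1 = 13
ES_Task 2 = 0; EF_Task 2 = 10
ES_Task 3 = max(EF_Task 1=13, EF_Task 2=10) = 13; EF_Task 3 = 13+7 = 20
ES_Task 4 = 20; EF_Task 4 = 20+10 = 30
ES_Task 5 = max(EF_Task 2=10, EF_Task 4=30) = 30; EF_Task 5 = 30+5 = 35
Expected project duration μ = 35 weeks. Critical path: Task 1 → Task 3 → Task 4 → Task 5.

Variance along critical path = 5.444 + 0.111 + 1.778 + 1.000 = 8.333; σ = √8.333 = 2.887 weeks.
Z = (36 − 35) / 2.887 = 0.346
P(T ≤ 36) = Φ(0.346) ≈ 0.635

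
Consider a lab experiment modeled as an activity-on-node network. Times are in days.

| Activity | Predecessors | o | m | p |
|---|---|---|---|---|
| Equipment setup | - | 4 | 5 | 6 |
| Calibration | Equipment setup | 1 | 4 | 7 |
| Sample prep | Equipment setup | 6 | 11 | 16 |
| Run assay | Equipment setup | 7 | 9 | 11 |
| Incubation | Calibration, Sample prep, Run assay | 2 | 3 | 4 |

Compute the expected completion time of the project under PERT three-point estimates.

te_Equipment setup = (4 + 4·5 + 6)/6 = 30/6 = 5
te_Calibration = (1 + 4·4 + 7)/6 = 24/6 = 4
te_Sample prep = (6 + 4·11 + 16)/6 = 66/6 = 11
te_Run assay = (7 + 4·9 + 11)/6 = 54/6 = 9
te_Incubation = (2 + 4·3 + 4)/6 = 18/6 = 3

Forward pass:
ES_Equipment setup = 0; EF_Equipment setup = 5
ES_Calibration = 5; EF_Calibration = 5+4 = 9
ES_Sample prep = 5; EF_Sample prep = 5+11 = 16
ES_Run assay = 5; EF_Run assay = 5+9 = 14
ES_Incubation = max(EF_Calibration=9, EF_Sample prep=16, EF_Run assay=14) = 16; EF_Incubation = 16+3 = 19
Expected project duration μ = 19 days. Critical path: Equipment setup → Sample prep → Incubation.

19 days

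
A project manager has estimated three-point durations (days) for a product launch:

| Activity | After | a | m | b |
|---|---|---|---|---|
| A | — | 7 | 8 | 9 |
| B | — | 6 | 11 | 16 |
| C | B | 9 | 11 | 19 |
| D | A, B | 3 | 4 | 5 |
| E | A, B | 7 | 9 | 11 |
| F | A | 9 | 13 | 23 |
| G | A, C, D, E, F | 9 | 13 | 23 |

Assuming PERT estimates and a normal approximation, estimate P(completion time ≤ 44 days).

0.983

te_A = (7 + 4·8 + 9)/6 = 48/6 = 8; σ²_A = ((9−7)/6)² = 0.111
te_B = (6 + 4·11 + 16)/6 = 66/6 = 11; σ²_B = ((16−6)/6)² = 2.778
te_C = (9 + 4·11 + 19)/6 = 72/6 = 12; σ²_C = ((19−9)/6)² = 2.778
te_D = (3 + 4·4 + 5)/6 = 24/6 = 4; σ²_D = ((5−3)/6)² = 0.111
te_E = (7 + 4·9 + 11)/6 = 54/6 = 9; σ²_E = ((11−7)/6)² = 0.444
te_F = (9 + 4·13 + 23)/6 = 84/6 = 14; σ²_F = ((23−9)/6)² = 5.444
te_G = (9 + 4·13 + 23)/6 = 84/6 = 14; σ²_G = ((23−9)/6)² = 5.444

Forward pass:
ES_A = 0; EF_A = 8
ES_B = 0; EF_B = 11
ES_C = 11; EF_C = 11+12 = 23
ES_D = max(EF_A=8, EF_B=11) = 11; EF_D = 11+4 = 15
ES_E = max(EF_A=8, EF_B=11) = 11; EF_E = 11+9 = 20
ES_F = 8; EF_F = 8+14 = 22
ES_G = max(EF_A=8, EF_C=23, EF_D=15, EF_E=20, EF_F=22) = 23; EF_G = 23+14 = 37
Expected project duration μ = 37 days. Critical path: B → C → G.

Variance along critical path = 2.778 + 2.778 + 5.444 = 11.000; σ = √11.000 = 3.317 days.
Z = (44 − 37) / 3.317 = 2.111
P(T ≤ 44) = Φ(2.111) ≈ 0.983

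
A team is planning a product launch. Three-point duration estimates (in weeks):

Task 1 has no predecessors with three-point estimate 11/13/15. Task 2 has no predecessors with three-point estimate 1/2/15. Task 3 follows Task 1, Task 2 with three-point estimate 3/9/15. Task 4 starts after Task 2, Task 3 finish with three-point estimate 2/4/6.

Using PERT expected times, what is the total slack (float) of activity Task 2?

9 weeks

te_Task 1 = (11 + 4·13 + 15)/6 = 78/6 = 13
te_Task 2 = (1 + 4·2 + 15)/6 = 24/6 = 4
te_Task 3 = (3 + 4·9 + 15)/6 = 54/6 = 9
te_Task 4 = (2 + 4·4 + 6)/6 = 24/6 = 4

Forward pass:
ES_Task 1 = 0; EF_Task 1 = 13
ES_Task 2 = 0; EF_Task 2 = 4
ES_Task 3 = max(EF_Task 1=13, EF_Task 2=4) = 13; EF_Task 3 = 13+9 = 22
ES_Task 4 = max(EF_Task 2=4, EF_Task 3=22) = 22; EF_Task 4 = 22+4 = 26
Expected project duration μ = 26 weeks. Critical path: Task 1 → Task 3 → Task 4.

Backward pass:
LF_Task 4 = 26; LS_Task 4 = 26−4 = 22
LF_Task 3 = LS_Task 4 = 22; LS_Task 3 = 22−9 = 13
LF_Task 2 = min(LS_Task 3=13, LS_Task 4=22) = 13; LS_Task 2 = 13−4 = 9
LF_Task 1 = LS_Task 3 = 13; LS_Task 1 = 13−13 = 0
Slack_Task 2 = LS_Task 2 − ES_Task 2 = 9 − 0 = 9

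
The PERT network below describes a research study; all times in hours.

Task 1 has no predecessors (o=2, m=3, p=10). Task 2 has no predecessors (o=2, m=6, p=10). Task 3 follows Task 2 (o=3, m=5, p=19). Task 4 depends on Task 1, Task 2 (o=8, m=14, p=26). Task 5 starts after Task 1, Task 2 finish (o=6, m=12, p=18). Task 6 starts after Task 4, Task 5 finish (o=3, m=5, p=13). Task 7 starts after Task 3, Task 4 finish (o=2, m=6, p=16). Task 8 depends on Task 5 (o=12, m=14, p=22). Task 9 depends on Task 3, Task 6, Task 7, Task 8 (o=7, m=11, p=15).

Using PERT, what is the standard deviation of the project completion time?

te_Task 1 = (2 + 4·3 + 10)/6 = 24/6 = 4; σ²_Task 1 = ((10−2)/6)² = 1.778
te_Task 2 = (2 + 4·6 + 10)/6 = 36/6 = 6; σ²_Task 2 = ((10−2)/6)² = 1.778
te_Task 3 = (3 + 4·5 + 19)/6 = 42/6 = 7; σ²_Task 3 = ((19−3)/6)² = 7.111
te_Task 4 = (8 + 4·14 + 26)/6 = 90/6 = 15; σ²_Task 4 = ((26−8)/6)² = 9.000
te_Task 5 = (6 + 4·12 + 18)/6 = 72/6 = 12; σ²_Task 5 = ((18−6)/6)² = 4.000
te_Task 6 = (3 + 4·5 + 13)/6 = 36/6 = 6; σ²_Task 6 = ((13−3)/6)² = 2.778
te_Task 7 = (2 + 4·6 + 16)/6 = 42/6 = 7; σ²_Task 7 = ((16−2)/6)² = 5.444
te_Task 8 = (12 + 4·14 + 22)/6 = 90/6 = 15; σ²_Task 8 = ((22−12)/6)² = 2.778
te_Task 9 = (7 + 4·11 + 15)/6 = 66/6 = 11; σ²_Task 9 = ((15−7)/6)² = 1.778

Forward pass:
ES_Task 1 = 0; EF_Task 1 = 4
ES_Task 2 = 0; EF_Task 2 = 6
ES_Task 3 = 6; EF_Task 3 = 6+7 = 13
ES_Task 4 = max(EF_Task 1=4, EF_Task 2=6) = 6; EF_Task 4 = 6+15 = 21
ES_Task 5 = max(EF_Task 1=4, EF_Task 2=6) = 6; EF_Task 5 = 6+12 = 18
ES_Task 6 = max(EF_Task 4=21, EF_Task 5=18) = 21; EF_Task 6 = 21+6 = 27
ES_Task 7 = max(EF_Task 3=13, EF_Task 4=21) = 21; EF_Task 7 = 21+7 = 28
ES_Task 8 = 18; EF_Task 8 = 18+15 = 33
ES_Task 9 = max(EF_Task 3=13, EF_Task 6=27, EF_Task 7=28, EF_Task 8=33) = 33; EF_Task 9 = 33+11 = 44
Expected project duration μ = 44 hours. Critical path: Task 2 → Task 5 → Task 8 → Task 9.

Variance along critical path = 1.778 + 4.000 + 2.778 + 1.778 = 10.333
σ = √10.333 = 3.215 hours

3.21 hours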